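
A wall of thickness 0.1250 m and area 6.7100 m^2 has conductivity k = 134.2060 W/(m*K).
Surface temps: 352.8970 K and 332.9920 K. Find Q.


dT = 19.9050 K
Q = 134.2060 * 6.7100 * 19.9050 / 0.1250 = 143399.1647 W

143399.1647 W


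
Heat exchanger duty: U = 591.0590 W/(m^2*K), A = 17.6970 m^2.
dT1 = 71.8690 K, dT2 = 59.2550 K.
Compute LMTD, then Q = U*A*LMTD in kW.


LMTD = 65.3593 K
Q = 591.0590 * 17.6970 * 65.3593 = 683655.9311 W = 683.6559 kW

683.6559 kW


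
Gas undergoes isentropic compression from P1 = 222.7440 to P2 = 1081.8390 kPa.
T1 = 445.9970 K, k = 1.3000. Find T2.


(k-1)/k = 0.2308
(P2/P1)^exp = 1.4401
T2 = 445.9970 * 1.4401 = 642.2763 K

642.2763 K


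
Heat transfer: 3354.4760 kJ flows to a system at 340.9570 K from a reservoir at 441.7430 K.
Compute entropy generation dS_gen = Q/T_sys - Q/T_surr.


dS_sys = 3354.4760/340.9570 = 9.8384 kJ/K
dS_surr = -3354.4760/441.7430 = -7.5937 kJ/K
dS_gen = 9.8384 - 7.5937 = 2.2447 kJ/K (irreversible)

dS_gen = 2.2447 kJ/K, irreversible


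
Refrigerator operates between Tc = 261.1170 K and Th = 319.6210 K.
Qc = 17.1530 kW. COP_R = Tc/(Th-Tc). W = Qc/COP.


COP = 261.1170 / 58.5040 = 4.4632
W = 17.1530 / 4.4632 = 3.8432 kW

COP = 4.4632, W = 3.8432 kW


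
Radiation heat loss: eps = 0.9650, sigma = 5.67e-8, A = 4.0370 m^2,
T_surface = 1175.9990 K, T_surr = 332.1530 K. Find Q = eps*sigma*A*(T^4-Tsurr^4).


T^4 = 1.9126e+12
Tsurr^4 = 1.2172e+10
Q = 0.9650 * 5.67e-8 * 4.0370 * 1.9004e+12 = 419782.4549 W

419782.4549 W


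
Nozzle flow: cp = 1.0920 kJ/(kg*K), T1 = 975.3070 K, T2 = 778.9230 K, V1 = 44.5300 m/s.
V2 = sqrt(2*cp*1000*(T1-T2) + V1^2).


dT = 196.3840 K
2*cp*1000*dT = 428902.6560
V1^2 = 1982.9209
V2 = sqrt(430885.5769) = 656.4188 m/s

656.4188 m/s


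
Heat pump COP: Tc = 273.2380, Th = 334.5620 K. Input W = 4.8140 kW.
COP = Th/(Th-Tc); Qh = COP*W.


COP = 334.5620 / 61.3240 = 5.4556
Qh = 5.4556 * 4.8140 = 26.2635 kW

COP = 5.4556, Qh = 26.2635 kW


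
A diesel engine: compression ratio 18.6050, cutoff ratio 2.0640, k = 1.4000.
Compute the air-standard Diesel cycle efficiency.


r^(k-1) = 3.2200
rc^k = 2.7580
eta = 0.6335 = 63.3481%

63.3481%


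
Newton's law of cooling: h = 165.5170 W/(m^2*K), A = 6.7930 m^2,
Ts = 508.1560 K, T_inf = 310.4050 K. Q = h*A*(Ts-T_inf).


dT = 197.7510 K
Q = 165.5170 * 6.7930 * 197.7510 = 222342.7173 W

222342.7173 W


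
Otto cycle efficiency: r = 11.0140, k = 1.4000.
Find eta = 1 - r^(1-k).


r^(k-1) = 2.6108
eta = 1 - 1/2.6108 = 0.6170 = 61.6980%

61.6980%


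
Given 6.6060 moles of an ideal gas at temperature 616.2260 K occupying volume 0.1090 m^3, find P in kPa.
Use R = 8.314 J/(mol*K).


P = nRT/V = 6.6060 * 8.314 * 616.2260 / 0.1090
= 33844.5394 / 0.1090 = 310500.3613 Pa = 310.5004 kPa

310.5004 kPa


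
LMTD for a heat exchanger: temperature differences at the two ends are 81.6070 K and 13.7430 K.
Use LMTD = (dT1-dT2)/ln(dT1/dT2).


dT1/dT2 = 5.9381
ln(dT1/dT2) = 1.7814
LMTD = 67.8640 / 1.7814 = 38.0962 K

38.0962 K


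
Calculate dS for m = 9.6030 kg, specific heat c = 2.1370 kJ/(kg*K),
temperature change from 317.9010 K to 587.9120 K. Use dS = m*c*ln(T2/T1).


T2/T1 = 1.8494
ln(T2/T1) = 0.6148
dS = 9.6030 * 2.1370 * 0.6148 = 12.6175 kJ/K

12.6175 kJ/K


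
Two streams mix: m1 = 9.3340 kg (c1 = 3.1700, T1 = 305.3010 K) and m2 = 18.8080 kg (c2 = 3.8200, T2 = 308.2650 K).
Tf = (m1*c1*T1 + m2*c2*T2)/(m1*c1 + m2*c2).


num = 31181.2639
den = 101.4353
Tf = 307.4004 K

307.4004 K


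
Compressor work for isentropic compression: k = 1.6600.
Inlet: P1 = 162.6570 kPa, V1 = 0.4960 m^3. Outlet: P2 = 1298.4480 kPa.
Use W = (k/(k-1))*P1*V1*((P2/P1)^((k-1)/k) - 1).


(k-1)/k = 0.3976
(P2/P1)^exp = 2.2840
W = 2.5152 * 162.6570 * 0.4960 * (2.2840 - 1) = 260.5357 kJ

260.5357 kJ


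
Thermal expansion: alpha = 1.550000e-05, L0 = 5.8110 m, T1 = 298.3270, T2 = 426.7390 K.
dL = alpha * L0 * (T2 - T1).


dT = 128.4120 K
dL = 1.550000e-05 * 5.8110 * 128.4120 = 0.011566 m
L_final = 5.822566 m

dL = 0.011566 m


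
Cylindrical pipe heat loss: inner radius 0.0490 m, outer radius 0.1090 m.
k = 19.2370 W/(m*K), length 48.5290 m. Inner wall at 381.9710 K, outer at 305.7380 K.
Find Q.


dT = 76.2330 K
ln(ro/ri) = 0.7995
Q = 2*pi*19.2370*48.5290*76.2330 / 0.7995 = 559278.4877 W

559278.4877 W


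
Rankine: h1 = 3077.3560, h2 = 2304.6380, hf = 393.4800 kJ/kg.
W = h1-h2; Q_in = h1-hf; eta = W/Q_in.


W = 772.7180 kJ/kg
Q_in = 2683.8760 kJ/kg
eta = 0.2879 = 28.7911%

eta = 28.7911%


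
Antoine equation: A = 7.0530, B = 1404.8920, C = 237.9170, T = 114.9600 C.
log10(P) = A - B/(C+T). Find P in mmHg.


C+T = 352.8770
B/(C+T) = 3.9813
log10(P) = 7.0530 - 3.9813 = 3.0717
P = 10^3.0717 = 1179.6380 mmHg

1179.6380 mmHg


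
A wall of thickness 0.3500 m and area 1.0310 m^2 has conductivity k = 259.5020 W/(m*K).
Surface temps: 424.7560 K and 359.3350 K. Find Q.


dT = 65.4210 K
Q = 259.5020 * 1.0310 * 65.4210 / 0.3500 = 50009.0390 W

50009.0390 W


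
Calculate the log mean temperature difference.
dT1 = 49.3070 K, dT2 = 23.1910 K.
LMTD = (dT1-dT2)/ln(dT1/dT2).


dT1/dT2 = 2.1261
ln(dT1/dT2) = 0.7543
LMTD = 26.1160 / 0.7543 = 34.6227 K

34.6227 K


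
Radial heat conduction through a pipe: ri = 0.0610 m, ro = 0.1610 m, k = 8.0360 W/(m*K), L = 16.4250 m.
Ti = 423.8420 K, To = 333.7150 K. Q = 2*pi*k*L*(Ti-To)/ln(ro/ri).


dT = 90.1270 K
ln(ro/ri) = 0.9705
Q = 2*pi*8.0360*16.4250*90.1270 / 0.9705 = 77014.2165 W

77014.2165 W


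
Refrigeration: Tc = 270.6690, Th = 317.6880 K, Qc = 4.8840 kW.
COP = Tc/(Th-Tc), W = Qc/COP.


COP = 270.6690 / 47.0190 = 5.7566
W = 4.8840 / 5.7566 = 0.8484 kW

COP = 5.7566, W = 0.8484 kW


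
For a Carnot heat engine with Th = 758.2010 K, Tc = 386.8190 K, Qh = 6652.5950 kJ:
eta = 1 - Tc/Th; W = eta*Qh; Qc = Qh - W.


eta = 1 - 386.8190/758.2010 = 0.4898
W = 0.4898 * 6652.5950 = 3258.5740 kJ
Qc = 6652.5950 - 3258.5740 = 3394.0210 kJ

eta = 48.9820%, W = 3258.5740 kJ, Qc = 3394.0210 kJ


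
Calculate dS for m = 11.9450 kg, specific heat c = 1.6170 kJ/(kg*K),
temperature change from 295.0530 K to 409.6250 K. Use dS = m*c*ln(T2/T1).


T2/T1 = 1.3883
ln(T2/T1) = 0.3281
dS = 11.9450 * 1.6170 * 0.3281 = 6.3370 kJ/K

6.3370 kJ/K


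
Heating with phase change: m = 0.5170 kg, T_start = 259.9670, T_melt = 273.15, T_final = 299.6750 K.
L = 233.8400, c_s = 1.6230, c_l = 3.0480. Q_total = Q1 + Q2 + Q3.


Q1 (sensible, solid) = 0.5170 * 1.6230 * 13.1830 = 11.0617 kJ
Q2 (latent) = 0.5170 * 233.8400 = 120.8953 kJ
Q3 (sensible, liquid) = 0.5170 * 3.0480 * 26.5250 = 41.7985 kJ
Q_total = 173.7555 kJ

173.7555 kJ


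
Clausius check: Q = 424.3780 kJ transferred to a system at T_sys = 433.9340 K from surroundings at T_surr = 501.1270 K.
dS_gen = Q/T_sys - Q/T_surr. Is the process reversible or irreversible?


dS_sys = 424.3780/433.9340 = 0.9780 kJ/K
dS_surr = -424.3780/501.1270 = -0.8468 kJ/K
dS_gen = 0.9780 - 0.8468 = 0.1311 kJ/K (irreversible)

dS_gen = 0.1311 kJ/K, irreversible


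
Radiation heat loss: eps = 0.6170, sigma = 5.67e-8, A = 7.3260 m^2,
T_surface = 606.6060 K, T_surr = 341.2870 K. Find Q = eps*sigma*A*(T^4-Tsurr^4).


T^4 = 1.3540e+11
Tsurr^4 = 1.3567e+10
Q = 0.6170 * 5.67e-8 * 7.3260 * 1.2184e+11 = 31225.5189 W

31225.5189 W


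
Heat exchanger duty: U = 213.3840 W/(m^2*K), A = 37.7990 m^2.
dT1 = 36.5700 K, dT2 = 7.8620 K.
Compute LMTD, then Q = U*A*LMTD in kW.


LMTD = 18.6757 K
Q = 213.3840 * 37.7990 * 18.6757 = 150632.3803 W = 150.6324 kW

150.6324 kW


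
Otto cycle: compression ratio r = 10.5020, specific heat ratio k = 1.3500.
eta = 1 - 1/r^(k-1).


r^(k-1) = 2.2774
eta = 1 - 1/2.2774 = 0.5609 = 56.0909%

56.0909%


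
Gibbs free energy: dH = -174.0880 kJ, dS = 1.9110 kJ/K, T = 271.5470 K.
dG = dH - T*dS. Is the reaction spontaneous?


T*dS = 271.5470 * 1.9110 = 518.9263 kJ
dG = -174.0880 - 518.9263 = -693.0143 kJ (spontaneous)

dG = -693.0143 kJ, spontaneous


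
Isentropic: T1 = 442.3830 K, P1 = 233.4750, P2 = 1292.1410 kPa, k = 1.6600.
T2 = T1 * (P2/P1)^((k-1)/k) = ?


(k-1)/k = 0.3976
(P2/P1)^exp = 1.9744
T2 = 442.3830 * 1.9744 = 873.4453 K

873.4453 K


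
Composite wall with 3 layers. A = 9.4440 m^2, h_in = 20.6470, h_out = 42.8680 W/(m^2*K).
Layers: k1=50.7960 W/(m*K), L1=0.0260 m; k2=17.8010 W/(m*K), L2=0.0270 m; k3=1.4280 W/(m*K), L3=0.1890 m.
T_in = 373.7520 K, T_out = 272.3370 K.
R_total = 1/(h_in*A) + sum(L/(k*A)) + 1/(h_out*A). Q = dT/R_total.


R_conv_in = 1/(20.6470*9.4440) = 0.0051
R_1 = 0.0260/(50.7960*9.4440) = 5.4199e-05
R_2 = 0.0270/(17.8010*9.4440) = 0.0002
R_3 = 0.1890/(1.4280*9.4440) = 0.0140
R_conv_out = 1/(42.8680*9.4440) = 0.0025
R_total = 0.0218 K/W
Q = 101.4150 / 0.0218 = 4646.1297 W

R_total = 0.0218 K/W, Q = 4646.1297 W


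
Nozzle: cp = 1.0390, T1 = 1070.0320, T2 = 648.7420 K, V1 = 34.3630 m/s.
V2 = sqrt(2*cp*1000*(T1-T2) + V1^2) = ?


dT = 421.2900 K
2*cp*1000*dT = 875440.6200
V1^2 = 1180.8158
V2 = sqrt(876621.4358) = 936.2806 m/s

936.2806 m/s


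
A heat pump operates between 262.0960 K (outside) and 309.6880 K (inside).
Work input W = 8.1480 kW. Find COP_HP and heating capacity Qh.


COP = 309.6880 / 47.5920 = 6.5071
Qh = 6.5071 * 8.1480 = 53.0202 kW

COP = 6.5071, Qh = 53.0202 kW


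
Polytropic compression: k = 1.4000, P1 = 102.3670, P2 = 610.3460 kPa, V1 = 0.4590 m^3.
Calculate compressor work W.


(k-1)/k = 0.2857
(P2/P1)^exp = 1.6655
W = 3.5000 * 102.3670 * 0.4590 * (1.6655 - 1) = 109.4450 kJ

109.4450 kJ


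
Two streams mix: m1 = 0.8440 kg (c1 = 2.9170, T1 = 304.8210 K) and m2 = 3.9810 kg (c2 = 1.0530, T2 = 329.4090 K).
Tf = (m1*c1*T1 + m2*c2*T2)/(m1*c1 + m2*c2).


num = 2131.3337
den = 6.6539
Tf = 320.3115 K

320.3115 K


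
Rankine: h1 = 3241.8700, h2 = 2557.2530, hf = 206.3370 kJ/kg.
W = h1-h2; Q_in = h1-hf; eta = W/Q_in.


W = 684.6170 kJ/kg
Q_in = 3035.5330 kJ/kg
eta = 0.2255 = 22.5534%

eta = 22.5534%


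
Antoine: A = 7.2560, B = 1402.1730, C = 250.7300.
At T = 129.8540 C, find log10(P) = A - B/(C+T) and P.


C+T = 380.5840
B/(C+T) = 3.6843
log10(P) = 7.2560 - 3.6843 = 3.5717
P = 10^3.5717 = 3730.2092 mmHg

3730.2092 mmHg


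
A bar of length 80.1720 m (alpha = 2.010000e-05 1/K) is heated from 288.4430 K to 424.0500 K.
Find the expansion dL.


dT = 135.6070 K
dL = 2.010000e-05 * 80.1720 * 135.6070 = 0.218525 m
L_final = 80.390525 m

dL = 0.218525 m


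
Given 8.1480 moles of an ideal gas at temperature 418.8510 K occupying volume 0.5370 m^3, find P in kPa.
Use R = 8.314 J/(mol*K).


P = nRT/V = 8.1480 * 8.314 * 418.8510 / 0.5370
= 28374.0021 / 0.5370 = 52837.9928 Pa = 52.8380 kPa

52.8380 kPa


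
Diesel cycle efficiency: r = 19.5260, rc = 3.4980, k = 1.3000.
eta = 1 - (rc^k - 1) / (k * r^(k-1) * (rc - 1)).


r^(k-1) = 2.4388
rc^k = 5.0929
eta = 0.4832 = 48.3212%

48.3212%


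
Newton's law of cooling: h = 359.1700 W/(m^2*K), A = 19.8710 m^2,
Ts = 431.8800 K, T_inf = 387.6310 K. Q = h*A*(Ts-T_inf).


dT = 44.2490 K
Q = 359.1700 * 19.8710 * 44.2490 = 315808.0808 W

315808.0808 W


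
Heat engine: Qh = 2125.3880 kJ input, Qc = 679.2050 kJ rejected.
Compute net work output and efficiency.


W = 2125.3880 - 679.2050 = 1446.1830 kJ
eta = 1446.1830 / 2125.3880 = 0.6804 = 68.0432%

W = 1446.1830 kJ, eta = 68.0432%


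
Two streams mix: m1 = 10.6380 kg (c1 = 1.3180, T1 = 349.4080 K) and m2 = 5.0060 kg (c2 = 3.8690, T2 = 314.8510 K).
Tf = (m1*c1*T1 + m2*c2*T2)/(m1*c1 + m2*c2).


num = 10997.1106
den = 33.3891
Tf = 329.3623 K

329.3623 K


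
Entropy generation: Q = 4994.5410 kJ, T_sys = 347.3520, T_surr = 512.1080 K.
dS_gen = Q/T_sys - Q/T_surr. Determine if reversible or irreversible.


dS_sys = 4994.5410/347.3520 = 14.3789 kJ/K
dS_surr = -4994.5410/512.1080 = -9.7529 kJ/K
dS_gen = 14.3789 - 9.7529 = 4.6260 kJ/K (irreversible)

dS_gen = 4.6260 kJ/K, irreversible


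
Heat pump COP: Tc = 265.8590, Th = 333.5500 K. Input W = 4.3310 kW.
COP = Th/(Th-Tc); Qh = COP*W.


COP = 333.5500 / 67.6910 = 4.9275
Qh = 4.9275 * 4.3310 = 21.3412 kW

COP = 4.9275, Qh = 21.3412 kW


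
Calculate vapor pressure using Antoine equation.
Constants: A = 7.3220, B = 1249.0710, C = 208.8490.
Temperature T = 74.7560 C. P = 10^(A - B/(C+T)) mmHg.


C+T = 283.6050
B/(C+T) = 4.4043
log10(P) = 7.3220 - 4.4043 = 2.9177
P = 10^2.9177 = 827.4410 mmHg

827.4410 mmHg


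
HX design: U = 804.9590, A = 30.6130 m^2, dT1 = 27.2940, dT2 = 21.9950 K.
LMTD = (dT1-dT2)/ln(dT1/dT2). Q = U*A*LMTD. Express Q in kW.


LMTD = 24.5493 K
Q = 804.9590 * 30.6130 * 24.5493 = 604947.9530 W = 604.9480 kW

604.9480 kW


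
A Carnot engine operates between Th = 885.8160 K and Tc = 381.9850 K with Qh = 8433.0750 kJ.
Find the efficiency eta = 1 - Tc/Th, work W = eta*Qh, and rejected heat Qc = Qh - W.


eta = 1 - 381.9850/885.8160 = 0.5688
W = 0.5688 * 8433.0750 = 4796.5318 kJ
Qc = 8433.0750 - 4796.5318 = 3636.5432 kJ

eta = 56.8776%, W = 4796.5318 kJ, Qc = 3636.5432 kJ


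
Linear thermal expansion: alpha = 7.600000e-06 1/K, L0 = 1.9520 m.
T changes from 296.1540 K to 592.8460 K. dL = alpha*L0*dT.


dT = 296.6920 K
dL = 7.600000e-06 * 1.9520 * 296.6920 = 0.004401 m
L_final = 1.956401 m

dL = 0.004401 m


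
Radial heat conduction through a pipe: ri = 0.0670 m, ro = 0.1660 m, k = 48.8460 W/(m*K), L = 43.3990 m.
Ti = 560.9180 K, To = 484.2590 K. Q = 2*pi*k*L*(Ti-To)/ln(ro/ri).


dT = 76.6590 K
ln(ro/ri) = 0.9073
Q = 2*pi*48.8460*43.3990*76.6590 / 0.9073 = 1125390.2477 W

1125390.2477 W


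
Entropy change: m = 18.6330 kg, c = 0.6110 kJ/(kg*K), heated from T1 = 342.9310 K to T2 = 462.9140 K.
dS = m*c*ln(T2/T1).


T2/T1 = 1.3499
ln(T2/T1) = 0.3000
dS = 18.6330 * 0.6110 * 0.3000 = 3.4156 kJ/K

3.4156 kJ/K


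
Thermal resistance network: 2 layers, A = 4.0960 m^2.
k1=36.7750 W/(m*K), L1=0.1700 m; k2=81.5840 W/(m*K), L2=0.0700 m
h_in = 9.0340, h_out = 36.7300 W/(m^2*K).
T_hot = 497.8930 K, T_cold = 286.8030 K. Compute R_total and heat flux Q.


R_conv_in = 1/(9.0340*4.0960) = 0.0270
R_1 = 0.1700/(36.7750*4.0960) = 0.0011
R_2 = 0.0700/(81.5840*4.0960) = 0.0002
R_conv_out = 1/(36.7300*4.0960) = 0.0066
R_total = 0.0350 K/W
Q = 211.0900 / 0.0350 = 6029.4876 W

R_total = 0.0350 K/W, Q = 6029.4876 W


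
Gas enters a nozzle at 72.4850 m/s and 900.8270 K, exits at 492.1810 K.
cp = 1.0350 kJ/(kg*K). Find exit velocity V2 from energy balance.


dT = 408.6460 K
2*cp*1000*dT = 845897.2200
V1^2 = 5254.0752
V2 = sqrt(851151.2952) = 922.5786 m/s

922.5786 m/s


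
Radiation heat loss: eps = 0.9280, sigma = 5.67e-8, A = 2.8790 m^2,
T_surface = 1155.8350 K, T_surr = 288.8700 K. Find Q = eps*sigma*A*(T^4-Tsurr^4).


T^4 = 1.7848e+12
Tsurr^4 = 6.9632e+09
Q = 0.9280 * 5.67e-8 * 2.8790 * 1.7778e+12 = 269313.6535 W

269313.6535 W


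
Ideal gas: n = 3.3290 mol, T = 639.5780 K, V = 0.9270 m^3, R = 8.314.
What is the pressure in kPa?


P = nRT/V = 3.3290 * 8.314 * 639.5780 / 0.9270
= 17701.7960 / 0.9270 = 19095.7886 Pa = 19.0958 kPa

19.0958 kPa


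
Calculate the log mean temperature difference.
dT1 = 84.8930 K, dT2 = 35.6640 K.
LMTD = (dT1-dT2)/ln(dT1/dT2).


dT1/dT2 = 2.3804
ln(dT1/dT2) = 0.8672
LMTD = 49.2290 / 0.8672 = 56.7645 K

56.7645 K


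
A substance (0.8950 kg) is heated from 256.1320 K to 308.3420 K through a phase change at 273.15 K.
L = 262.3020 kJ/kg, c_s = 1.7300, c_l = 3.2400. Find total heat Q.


Q1 (sensible, solid) = 0.8950 * 1.7300 * 17.0180 = 26.3498 kJ
Q2 (latent) = 0.8950 * 262.3020 = 234.7603 kJ
Q3 (sensible, liquid) = 0.8950 * 3.2400 * 35.1920 = 102.0498 kJ
Q_total = 363.1599 kJ

363.1599 kJ


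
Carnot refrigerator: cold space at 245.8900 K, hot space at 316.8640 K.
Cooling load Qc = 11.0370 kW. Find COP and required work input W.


COP = 245.8900 / 70.9740 = 3.4645
W = 11.0370 / 3.4645 = 3.1857 kW

COP = 3.4645, W = 3.1857 kW


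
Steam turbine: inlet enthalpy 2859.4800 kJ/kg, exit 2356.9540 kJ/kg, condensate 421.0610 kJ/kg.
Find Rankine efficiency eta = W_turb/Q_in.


W = 502.5260 kJ/kg
Q_in = 2438.4190 kJ/kg
eta = 0.2061 = 20.6087%

eta = 20.6087%


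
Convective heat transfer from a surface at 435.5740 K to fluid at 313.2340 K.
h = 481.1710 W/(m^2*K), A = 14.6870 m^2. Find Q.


dT = 122.3400 K
Q = 481.1710 * 14.6870 * 122.3400 = 864571.7001 W

864571.7001 W


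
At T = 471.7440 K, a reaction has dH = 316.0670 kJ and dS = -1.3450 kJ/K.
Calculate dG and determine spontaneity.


T*dS = 471.7440 * -1.3450 = -634.4957 kJ
dG = 316.0670 + 634.4957 = 950.5627 kJ (non-spontaneous)

dG = 950.5627 kJ, non-spontaneous


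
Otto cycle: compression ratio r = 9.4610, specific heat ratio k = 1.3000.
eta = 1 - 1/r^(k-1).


r^(k-1) = 1.9624
eta = 1 - 1/1.9624 = 0.4904 = 49.0412%

49.0412%


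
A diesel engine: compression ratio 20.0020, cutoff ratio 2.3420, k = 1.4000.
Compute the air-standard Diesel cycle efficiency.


r^(k-1) = 3.3146
rc^k = 3.2917
eta = 0.6320 = 63.1998%

63.1998%


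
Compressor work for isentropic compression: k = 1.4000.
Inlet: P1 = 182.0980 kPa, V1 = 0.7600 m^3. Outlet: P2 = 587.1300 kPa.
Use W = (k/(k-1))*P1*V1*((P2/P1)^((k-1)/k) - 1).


(k-1)/k = 0.2857
(P2/P1)^exp = 1.3972
W = 3.5000 * 182.0980 * 0.7600 * (1.3972 - 1) = 192.4067 kJ

192.4067 kJ


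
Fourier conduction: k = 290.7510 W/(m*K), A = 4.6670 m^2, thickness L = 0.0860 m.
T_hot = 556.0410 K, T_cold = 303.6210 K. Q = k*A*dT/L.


dT = 252.4200 K
Q = 290.7510 * 4.6670 * 252.4200 / 0.0860 = 3982761.7645 W

3982761.7645 W


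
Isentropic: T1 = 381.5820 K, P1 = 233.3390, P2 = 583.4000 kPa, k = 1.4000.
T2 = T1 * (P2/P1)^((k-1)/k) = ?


(k-1)/k = 0.2857
(P2/P1)^exp = 1.2993
T2 = 381.5820 * 1.2993 = 495.7882 K

495.7882 K


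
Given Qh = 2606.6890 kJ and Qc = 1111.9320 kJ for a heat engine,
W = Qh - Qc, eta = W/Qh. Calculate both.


W = 2606.6890 - 1111.9320 = 1494.7570 kJ
eta = 1494.7570 / 2606.6890 = 0.5734 = 57.3431%

W = 1494.7570 kJ, eta = 57.3431%


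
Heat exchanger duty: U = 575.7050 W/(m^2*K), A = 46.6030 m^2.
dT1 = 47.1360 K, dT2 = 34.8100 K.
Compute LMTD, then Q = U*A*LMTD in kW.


LMTD = 40.6621 K
Q = 575.7050 * 46.6030 * 40.6621 = 1090947.2944 W = 1090.9473 kW

1090.9473 kW


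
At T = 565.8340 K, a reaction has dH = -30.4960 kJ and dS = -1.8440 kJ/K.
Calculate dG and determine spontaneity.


T*dS = 565.8340 * -1.8440 = -1043.3979 kJ
dG = -30.4960 + 1043.3979 = 1012.9019 kJ (non-spontaneous)

dG = 1012.9019 kJ, non-spontaneous


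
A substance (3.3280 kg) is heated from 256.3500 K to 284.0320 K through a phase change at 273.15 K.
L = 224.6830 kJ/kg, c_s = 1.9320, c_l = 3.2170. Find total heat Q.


Q1 (sensible, solid) = 3.3280 * 1.9320 * 16.8000 = 108.0189 kJ
Q2 (latent) = 3.3280 * 224.6830 = 747.7450 kJ
Q3 (sensible, liquid) = 3.3280 * 3.2170 * 10.8820 = 116.5046 kJ
Q_total = 972.2685 kJ

972.2685 kJ


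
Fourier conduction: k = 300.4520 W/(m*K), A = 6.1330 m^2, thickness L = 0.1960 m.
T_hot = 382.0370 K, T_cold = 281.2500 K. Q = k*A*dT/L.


dT = 100.7870 K
Q = 300.4520 * 6.1330 * 100.7870 / 0.1960 = 947537.7273 W

947537.7273 W


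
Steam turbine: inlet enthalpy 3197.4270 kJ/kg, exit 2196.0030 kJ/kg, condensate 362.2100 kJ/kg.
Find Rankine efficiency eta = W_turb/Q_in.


W = 1001.4240 kJ/kg
Q_in = 2835.2170 kJ/kg
eta = 0.3532 = 35.3209%

eta = 35.3209%


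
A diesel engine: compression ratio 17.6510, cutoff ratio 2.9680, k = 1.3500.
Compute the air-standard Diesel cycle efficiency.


r^(k-1) = 2.7313
rc^k = 4.3434
eta = 0.5393 = 53.9260%

53.9260%


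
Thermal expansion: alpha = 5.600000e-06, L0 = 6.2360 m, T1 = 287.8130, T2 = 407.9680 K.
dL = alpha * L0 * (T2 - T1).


dT = 120.1550 K
dL = 5.600000e-06 * 6.2360 * 120.1550 = 0.004196 m
L_final = 6.240196 m

dL = 0.004196 m


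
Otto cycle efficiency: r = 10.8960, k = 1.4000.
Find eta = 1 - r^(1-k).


r^(k-1) = 2.5996
eta = 1 - 1/2.5996 = 0.6153 = 61.5326%

61.5326%


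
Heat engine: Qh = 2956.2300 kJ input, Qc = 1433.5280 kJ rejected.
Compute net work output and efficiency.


W = 2956.2300 - 1433.5280 = 1522.7020 kJ
eta = 1522.7020 / 2956.2300 = 0.5151 = 51.5082%

W = 1522.7020 kJ, eta = 51.5082%


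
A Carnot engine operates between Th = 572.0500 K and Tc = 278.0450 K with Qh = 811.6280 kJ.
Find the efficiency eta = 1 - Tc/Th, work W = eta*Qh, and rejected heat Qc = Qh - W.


eta = 1 - 278.0450/572.0500 = 0.5139
W = 0.5139 * 811.6280 = 417.1361 kJ
Qc = 811.6280 - 417.1361 = 394.4919 kJ

eta = 51.3950%, W = 417.1361 kJ, Qc = 394.4919 kJ


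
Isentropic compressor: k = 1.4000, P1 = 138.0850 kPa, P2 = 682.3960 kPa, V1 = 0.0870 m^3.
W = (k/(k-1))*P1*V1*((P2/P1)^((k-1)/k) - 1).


(k-1)/k = 0.2857
(P2/P1)^exp = 1.5785
W = 3.5000 * 138.0850 * 0.0870 * (1.5785 - 1) = 24.3256 kJ

24.3256 kJ


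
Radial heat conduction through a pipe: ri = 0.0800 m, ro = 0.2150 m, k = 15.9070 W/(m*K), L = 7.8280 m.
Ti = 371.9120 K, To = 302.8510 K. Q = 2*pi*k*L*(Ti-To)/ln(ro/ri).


dT = 69.0610 K
ln(ro/ri) = 0.9886
Q = 2*pi*15.9070*7.8280*69.0610 / 0.9886 = 54654.5368 W

54654.5368 W


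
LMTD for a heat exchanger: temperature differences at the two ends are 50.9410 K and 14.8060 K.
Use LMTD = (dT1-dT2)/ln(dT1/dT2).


dT1/dT2 = 3.4406
ln(dT1/dT2) = 1.2356
LMTD = 36.1350 / 1.2356 = 29.2441 K

29.2441 K


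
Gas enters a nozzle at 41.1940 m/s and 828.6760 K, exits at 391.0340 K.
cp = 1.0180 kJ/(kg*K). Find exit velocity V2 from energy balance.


dT = 437.6420 K
2*cp*1000*dT = 891039.1120
V1^2 = 1696.9456
V2 = sqrt(892736.0576) = 944.8471 m/s

944.8471 m/s


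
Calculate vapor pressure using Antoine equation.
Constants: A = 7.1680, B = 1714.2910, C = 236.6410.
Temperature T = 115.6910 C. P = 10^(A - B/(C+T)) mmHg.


C+T = 352.3320
B/(C+T) = 4.8656
log10(P) = 7.1680 - 4.8656 = 2.3024
P = 10^2.3024 = 200.6523 mmHg

200.6523 mmHg


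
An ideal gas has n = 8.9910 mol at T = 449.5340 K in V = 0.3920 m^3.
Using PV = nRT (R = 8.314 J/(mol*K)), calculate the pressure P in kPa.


P = nRT/V = 8.9910 * 8.314 * 449.5340 / 0.3920
= 33603.1943 / 0.3920 = 85722.4343 Pa = 85.7224 kPa

85.7224 kPa


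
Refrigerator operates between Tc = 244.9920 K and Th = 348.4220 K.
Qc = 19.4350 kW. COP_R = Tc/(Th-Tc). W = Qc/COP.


COP = 244.9920 / 103.4300 = 2.3687
W = 19.4350 / 2.3687 = 8.2050 kW

COP = 2.3687, W = 8.2050 kW


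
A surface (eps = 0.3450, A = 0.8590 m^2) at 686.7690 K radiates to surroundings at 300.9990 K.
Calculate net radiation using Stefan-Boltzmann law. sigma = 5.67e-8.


T^4 = 2.2246e+11
Tsurr^4 = 8.2084e+09
Q = 0.3450 * 5.67e-8 * 0.8590 * 2.1425e+11 = 3600.0603 W

3600.0603 W


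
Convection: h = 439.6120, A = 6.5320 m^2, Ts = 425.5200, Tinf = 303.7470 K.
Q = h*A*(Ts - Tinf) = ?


dT = 121.7730 K
Q = 439.6120 * 6.5320 * 121.7730 = 349676.7204 W

349676.7204 W


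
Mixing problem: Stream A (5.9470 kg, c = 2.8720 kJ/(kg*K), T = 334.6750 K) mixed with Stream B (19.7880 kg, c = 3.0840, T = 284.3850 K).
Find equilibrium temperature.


num = 23071.1103
den = 78.1060
Tf = 295.3821 K

295.3821 K


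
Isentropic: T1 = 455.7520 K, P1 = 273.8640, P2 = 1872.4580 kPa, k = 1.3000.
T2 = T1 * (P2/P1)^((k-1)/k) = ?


(k-1)/k = 0.2308
(P2/P1)^exp = 1.5583
T2 = 455.7520 * 1.5583 = 710.2194 K

710.2194 K


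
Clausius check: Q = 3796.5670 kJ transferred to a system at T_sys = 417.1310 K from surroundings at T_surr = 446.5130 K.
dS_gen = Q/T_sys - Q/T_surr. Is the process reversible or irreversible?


dS_sys = 3796.5670/417.1310 = 9.1016 kJ/K
dS_surr = -3796.5670/446.5130 = -8.5027 kJ/K
dS_gen = 9.1016 - 8.5027 = 0.5989 kJ/K (irreversible)

dS_gen = 0.5989 kJ/K, irreversible


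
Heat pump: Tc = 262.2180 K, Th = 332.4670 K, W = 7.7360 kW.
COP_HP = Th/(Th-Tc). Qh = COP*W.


COP = 332.4670 / 70.2490 = 4.7327
Qh = 4.7327 * 7.7360 = 36.6121 kW

COP = 4.7327, Qh = 36.6121 kW


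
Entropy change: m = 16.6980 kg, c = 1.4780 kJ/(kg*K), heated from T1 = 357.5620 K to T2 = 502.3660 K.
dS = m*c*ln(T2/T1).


T2/T1 = 1.4050
ln(T2/T1) = 0.3400
dS = 16.6980 * 1.4780 * 0.3400 = 8.3916 kJ/K

8.3916 kJ/K


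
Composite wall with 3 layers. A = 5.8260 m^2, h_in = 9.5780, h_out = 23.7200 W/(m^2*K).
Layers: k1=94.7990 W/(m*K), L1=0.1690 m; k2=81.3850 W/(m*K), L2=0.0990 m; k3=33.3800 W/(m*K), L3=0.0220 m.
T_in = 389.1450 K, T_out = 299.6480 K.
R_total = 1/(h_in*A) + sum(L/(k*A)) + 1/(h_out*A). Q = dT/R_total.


R_conv_in = 1/(9.5780*5.8260) = 0.0179
R_1 = 0.1690/(94.7990*5.8260) = 0.0003
R_2 = 0.0990/(81.3850*5.8260) = 0.0002
R_3 = 0.0220/(33.3800*5.8260) = 0.0001
R_conv_out = 1/(23.7200*5.8260) = 0.0072
R_total = 0.0258 K/W
Q = 89.4970 / 0.0258 = 3470.9107 W

R_total = 0.0258 K/W, Q = 3470.9107 W


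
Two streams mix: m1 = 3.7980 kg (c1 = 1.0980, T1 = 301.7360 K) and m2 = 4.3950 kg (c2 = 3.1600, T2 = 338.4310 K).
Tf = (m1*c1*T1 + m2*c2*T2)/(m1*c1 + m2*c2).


num = 5958.4981
den = 18.0584
Tf = 329.9571 K

329.9571 K


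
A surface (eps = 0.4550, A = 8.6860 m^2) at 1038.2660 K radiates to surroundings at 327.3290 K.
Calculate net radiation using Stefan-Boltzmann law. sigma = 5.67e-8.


T^4 = 1.1621e+12
Tsurr^4 = 1.1480e+10
Q = 0.4550 * 5.67e-8 * 8.6860 * 1.1506e+12 = 257832.2139 W

257832.2139 W


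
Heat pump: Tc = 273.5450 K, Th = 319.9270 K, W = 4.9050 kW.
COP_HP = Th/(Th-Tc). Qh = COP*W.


COP = 319.9270 / 46.3820 = 6.8977
Qh = 6.8977 * 4.9050 = 33.8330 kW

COP = 6.8977, Qh = 33.8330 kW


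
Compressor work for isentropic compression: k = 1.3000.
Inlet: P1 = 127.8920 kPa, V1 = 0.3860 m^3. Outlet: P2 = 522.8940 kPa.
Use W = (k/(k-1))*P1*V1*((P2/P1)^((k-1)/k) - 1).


(k-1)/k = 0.2308
(P2/P1)^exp = 1.3840
W = 4.3333 * 127.8920 * 0.3860 * (1.3840 - 1) = 82.1425 kJ

82.1425 kJ


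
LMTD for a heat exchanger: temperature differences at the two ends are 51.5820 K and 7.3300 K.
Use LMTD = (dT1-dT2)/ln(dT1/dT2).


dT1/dT2 = 7.0371
ln(dT1/dT2) = 1.9512
LMTD = 44.2520 / 1.9512 = 22.6794 K

22.6794 K


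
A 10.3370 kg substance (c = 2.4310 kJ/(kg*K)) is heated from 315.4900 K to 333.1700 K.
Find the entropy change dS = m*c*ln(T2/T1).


T2/T1 = 1.0560
ln(T2/T1) = 0.0545
dS = 10.3370 * 2.4310 * 0.0545 = 1.3702 kJ/K

1.3702 kJ/K


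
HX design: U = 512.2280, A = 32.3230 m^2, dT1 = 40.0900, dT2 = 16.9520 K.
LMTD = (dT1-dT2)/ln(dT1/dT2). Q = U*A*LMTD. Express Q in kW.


LMTD = 26.8815 K
Q = 512.2280 * 32.3230 * 26.8815 = 445069.9266 W = 445.0699 kW

445.0699 kW


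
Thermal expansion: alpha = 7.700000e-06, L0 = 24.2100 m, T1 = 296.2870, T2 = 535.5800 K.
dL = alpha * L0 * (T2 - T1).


dT = 239.2930 K
dL = 7.700000e-06 * 24.2100 * 239.2930 = 0.044608 m
L_final = 24.254608 m

dL = 0.044608 m


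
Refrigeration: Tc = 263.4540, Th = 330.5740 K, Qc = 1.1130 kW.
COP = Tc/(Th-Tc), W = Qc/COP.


COP = 263.4540 / 67.1200 = 3.9251
W = 1.1130 / 3.9251 = 0.2836 kW

COP = 3.9251, W = 0.2836 kW


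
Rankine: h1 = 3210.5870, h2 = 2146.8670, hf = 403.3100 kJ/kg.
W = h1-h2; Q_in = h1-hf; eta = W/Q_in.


W = 1063.7200 kJ/kg
Q_in = 2807.2770 kJ/kg
eta = 0.3789 = 37.8915%

eta = 37.8915%


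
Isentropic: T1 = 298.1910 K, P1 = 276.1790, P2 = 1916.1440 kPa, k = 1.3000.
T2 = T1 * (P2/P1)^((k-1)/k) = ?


(k-1)/k = 0.2308
(P2/P1)^exp = 1.5636
T2 = 298.1910 * 1.5636 = 466.2580 K

466.2580 K


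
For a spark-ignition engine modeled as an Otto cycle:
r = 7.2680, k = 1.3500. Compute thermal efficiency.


r^(k-1) = 2.0021
eta = 1 - 1/2.0021 = 0.5005 = 50.0535%

50.0535%


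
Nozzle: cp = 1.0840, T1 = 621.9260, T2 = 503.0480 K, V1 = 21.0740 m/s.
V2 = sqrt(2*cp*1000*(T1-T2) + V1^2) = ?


dT = 118.8780 K
2*cp*1000*dT = 257727.5040
V1^2 = 444.1135
V2 = sqrt(258171.6175) = 508.1059 m/s

508.1059 m/s


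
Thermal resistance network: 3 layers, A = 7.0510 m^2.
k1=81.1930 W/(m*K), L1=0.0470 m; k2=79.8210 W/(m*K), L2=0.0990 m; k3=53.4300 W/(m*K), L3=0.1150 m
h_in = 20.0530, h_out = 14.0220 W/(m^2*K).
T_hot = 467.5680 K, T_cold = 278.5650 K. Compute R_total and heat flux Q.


R_conv_in = 1/(20.0530*7.0510) = 0.0071
R_1 = 0.0470/(81.1930*7.0510) = 8.2097e-05
R_2 = 0.0990/(79.8210*7.0510) = 0.0002
R_3 = 0.1150/(53.4300*7.0510) = 0.0003
R_conv_out = 1/(14.0220*7.0510) = 0.0101
R_total = 0.0178 K/W
Q = 189.0030 / 0.0178 = 10648.0058 W

R_total = 0.0178 K/W, Q = 10648.0058 W


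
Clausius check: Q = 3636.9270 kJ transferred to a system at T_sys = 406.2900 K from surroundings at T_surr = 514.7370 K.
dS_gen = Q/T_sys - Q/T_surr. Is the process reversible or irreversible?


dS_sys = 3636.9270/406.2900 = 8.9516 kJ/K
dS_surr = -3636.9270/514.7370 = -7.0656 kJ/K
dS_gen = 8.9516 - 7.0656 = 1.8860 kJ/K (irreversible)

dS_gen = 1.8860 kJ/K, irreversible


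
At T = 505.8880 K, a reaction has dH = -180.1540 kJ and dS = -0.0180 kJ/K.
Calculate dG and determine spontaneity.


T*dS = 505.8880 * -0.0180 = -9.1060 kJ
dG = -180.1540 + 9.1060 = -171.0480 kJ (spontaneous)

dG = -171.0480 kJ, spontaneous


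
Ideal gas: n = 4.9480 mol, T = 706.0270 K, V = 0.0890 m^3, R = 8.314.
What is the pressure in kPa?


P = nRT/V = 4.9480 * 8.314 * 706.0270 / 0.0890
= 29044.3071 / 0.0890 = 326340.5298 Pa = 326.3405 kPa

326.3405 kPa


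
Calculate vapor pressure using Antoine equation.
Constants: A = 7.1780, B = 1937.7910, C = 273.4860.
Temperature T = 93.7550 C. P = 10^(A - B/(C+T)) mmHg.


C+T = 367.2410
B/(C+T) = 5.2766
log10(P) = 7.1780 - 5.2766 = 1.9014
P = 10^1.9014 = 79.6857 mmHg

79.6857 mmHg


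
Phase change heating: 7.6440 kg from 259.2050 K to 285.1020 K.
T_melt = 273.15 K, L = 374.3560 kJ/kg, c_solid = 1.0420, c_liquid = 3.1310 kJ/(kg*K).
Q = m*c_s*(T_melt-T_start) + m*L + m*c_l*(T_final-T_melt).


Q1 (sensible, solid) = 7.6440 * 1.0420 * 13.9450 = 111.0726 kJ
Q2 (latent) = 7.6440 * 374.3560 = 2861.5773 kJ
Q3 (sensible, liquid) = 7.6440 * 3.1310 * 11.9520 = 286.0516 kJ
Q_total = 3258.7014 kJ

3258.7014 kJ


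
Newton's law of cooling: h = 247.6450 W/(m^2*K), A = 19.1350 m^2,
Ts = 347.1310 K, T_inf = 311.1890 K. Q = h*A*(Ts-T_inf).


dT = 35.9420 K
Q = 247.6450 * 19.1350 * 35.9420 = 170317.8908 W

170317.8908 W


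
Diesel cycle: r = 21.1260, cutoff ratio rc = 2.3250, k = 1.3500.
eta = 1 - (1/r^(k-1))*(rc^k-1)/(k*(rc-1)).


r^(k-1) = 2.9086
rc^k = 3.1237
eta = 0.5918 = 59.1812%

59.1812%


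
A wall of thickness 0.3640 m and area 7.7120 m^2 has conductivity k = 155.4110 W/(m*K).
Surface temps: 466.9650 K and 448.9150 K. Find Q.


dT = 18.0500 K
Q = 155.4110 * 7.7120 * 18.0500 / 0.3640 = 59432.5820 W

59432.5820 W


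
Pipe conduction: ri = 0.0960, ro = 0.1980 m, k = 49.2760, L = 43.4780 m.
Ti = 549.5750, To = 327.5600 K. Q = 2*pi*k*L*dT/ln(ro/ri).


dT = 222.0150 K
ln(ro/ri) = 0.7239
Q = 2*pi*49.2760*43.4780*222.0150 / 0.7239 = 4128357.6281 W

4128357.6281 W


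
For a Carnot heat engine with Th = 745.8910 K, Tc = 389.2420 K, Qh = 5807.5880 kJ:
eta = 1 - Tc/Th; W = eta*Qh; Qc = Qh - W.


eta = 1 - 389.2420/745.8910 = 0.4782
W = 0.4782 * 5807.5880 = 2776.9077 kJ
Qc = 5807.5880 - 2776.9077 = 3030.6803 kJ

eta = 47.8152%, W = 2776.9077 kJ, Qc = 3030.6803 kJ


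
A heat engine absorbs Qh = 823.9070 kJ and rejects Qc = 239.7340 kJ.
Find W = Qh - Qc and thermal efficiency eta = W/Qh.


W = 823.9070 - 239.7340 = 584.1730 kJ
eta = 584.1730 / 823.9070 = 0.7090 = 70.9028%

W = 584.1730 kJ, eta = 70.9028%


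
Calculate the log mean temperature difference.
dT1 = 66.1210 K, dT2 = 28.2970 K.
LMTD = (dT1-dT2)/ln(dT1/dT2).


dT1/dT2 = 2.3367
ln(dT1/dT2) = 0.8487
LMTD = 37.8240 / 0.8487 = 44.5654 K

44.5654 K


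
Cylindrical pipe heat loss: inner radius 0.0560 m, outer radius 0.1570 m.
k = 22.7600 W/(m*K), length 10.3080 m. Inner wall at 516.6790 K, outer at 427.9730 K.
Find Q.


dT = 88.7060 K
ln(ro/ri) = 1.0309
Q = 2*pi*22.7600*10.3080*88.7060 / 1.0309 = 126842.6982 W

126842.6982 W


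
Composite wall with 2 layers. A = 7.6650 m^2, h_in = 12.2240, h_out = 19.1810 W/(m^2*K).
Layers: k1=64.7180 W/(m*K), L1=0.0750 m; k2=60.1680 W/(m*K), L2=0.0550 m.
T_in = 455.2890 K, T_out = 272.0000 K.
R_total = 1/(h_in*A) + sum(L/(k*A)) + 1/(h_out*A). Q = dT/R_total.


R_conv_in = 1/(12.2240*7.6650) = 0.0107
R_1 = 0.0750/(64.7180*7.6650) = 0.0002
R_2 = 0.0550/(60.1680*7.6650) = 0.0001
R_conv_out = 1/(19.1810*7.6650) = 0.0068
R_total = 0.0177 K/W
Q = 183.2890 / 0.0177 = 10329.1443 W

R_total = 0.0177 K/W, Q = 10329.1443 W


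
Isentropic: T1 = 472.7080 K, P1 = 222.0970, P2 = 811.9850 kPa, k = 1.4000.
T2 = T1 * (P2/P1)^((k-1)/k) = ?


(k-1)/k = 0.2857
(P2/P1)^exp = 1.4483
T2 = 472.7080 * 1.4483 = 684.6232 K

684.6232 K


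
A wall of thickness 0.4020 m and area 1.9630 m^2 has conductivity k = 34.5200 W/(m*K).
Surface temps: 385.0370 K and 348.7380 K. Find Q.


dT = 36.2990 K
Q = 34.5200 * 1.9630 * 36.2990 / 0.4020 = 6118.7075 W

6118.7075 W


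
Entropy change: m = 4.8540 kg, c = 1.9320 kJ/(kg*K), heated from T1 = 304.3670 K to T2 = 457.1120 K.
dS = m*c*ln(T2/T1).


T2/T1 = 1.5018
ln(T2/T1) = 0.4067
dS = 4.8540 * 1.9320 * 0.4067 = 3.8139 kJ/K

3.8139 kJ/K


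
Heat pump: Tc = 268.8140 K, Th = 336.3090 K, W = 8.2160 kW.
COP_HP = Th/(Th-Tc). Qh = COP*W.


COP = 336.3090 / 67.4950 = 4.9827
Qh = 4.9827 * 8.2160 = 40.9381 kW

COP = 4.9827, Qh = 40.9381 kW


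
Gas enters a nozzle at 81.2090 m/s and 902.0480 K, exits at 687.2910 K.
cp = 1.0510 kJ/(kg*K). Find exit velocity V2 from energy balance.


dT = 214.7570 K
2*cp*1000*dT = 451419.2140
V1^2 = 6594.9017
V2 = sqrt(458014.1157) = 676.7674 m/s

676.7674 m/s


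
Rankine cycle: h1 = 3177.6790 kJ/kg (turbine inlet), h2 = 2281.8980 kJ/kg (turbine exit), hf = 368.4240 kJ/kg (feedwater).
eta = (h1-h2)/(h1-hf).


W = 895.7810 kJ/kg
Q_in = 2809.2550 kJ/kg
eta = 0.3189 = 31.8868%

eta = 31.8868%


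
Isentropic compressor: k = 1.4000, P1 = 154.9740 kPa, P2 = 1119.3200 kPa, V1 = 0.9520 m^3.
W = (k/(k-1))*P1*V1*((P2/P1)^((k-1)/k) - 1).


(k-1)/k = 0.2857
(P2/P1)^exp = 1.7593
W = 3.5000 * 154.9740 * 0.9520 * (1.7593 - 1) = 392.0857 kJ

392.0857 kJ


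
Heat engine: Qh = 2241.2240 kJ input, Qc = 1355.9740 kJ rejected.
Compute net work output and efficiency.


W = 2241.2240 - 1355.9740 = 885.2500 kJ
eta = 885.2500 / 2241.2240 = 0.3950 = 39.4985%

W = 885.2500 kJ, eta = 39.4985%


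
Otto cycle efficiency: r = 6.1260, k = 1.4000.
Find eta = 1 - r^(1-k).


r^(k-1) = 2.0648
eta = 1 - 1/2.0648 = 0.5157 = 51.5684%

51.5684%


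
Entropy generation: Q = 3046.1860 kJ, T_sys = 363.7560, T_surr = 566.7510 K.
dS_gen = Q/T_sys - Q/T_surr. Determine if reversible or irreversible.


dS_sys = 3046.1860/363.7560 = 8.3743 kJ/K
dS_surr = -3046.1860/566.7510 = -5.3748 kJ/K
dS_gen = 8.3743 - 5.3748 = 2.9994 kJ/K (irreversible)

dS_gen = 2.9994 kJ/K, irreversible


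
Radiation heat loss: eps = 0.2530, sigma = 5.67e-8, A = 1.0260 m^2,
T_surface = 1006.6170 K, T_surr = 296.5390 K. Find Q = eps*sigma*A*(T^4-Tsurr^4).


T^4 = 1.0267e+12
Tsurr^4 = 7.7326e+09
Q = 0.2530 * 5.67e-8 * 1.0260 * 1.0190e+12 = 14997.7048 W

14997.7048 W


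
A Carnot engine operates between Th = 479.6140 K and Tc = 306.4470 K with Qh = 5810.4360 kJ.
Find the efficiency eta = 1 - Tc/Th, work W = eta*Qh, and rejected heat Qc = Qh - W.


eta = 1 - 306.4470/479.6140 = 0.3611
W = 0.3611 * 5810.4360 = 2097.8866 kJ
Qc = 5810.4360 - 2097.8866 = 3712.5494 kJ

eta = 36.1055%, W = 2097.8866 kJ, Qc = 3712.5494 kJ


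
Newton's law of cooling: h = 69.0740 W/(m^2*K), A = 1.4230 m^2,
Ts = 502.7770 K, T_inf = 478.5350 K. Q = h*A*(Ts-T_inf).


dT = 24.2420 K
Q = 69.0740 * 1.4230 * 24.2420 = 2382.8020 W

2382.8020 W


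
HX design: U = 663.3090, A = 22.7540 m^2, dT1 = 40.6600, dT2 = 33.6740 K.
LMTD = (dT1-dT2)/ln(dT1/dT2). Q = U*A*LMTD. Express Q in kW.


LMTD = 37.0573 K
Q = 663.3090 * 22.7540 * 37.0573 = 559303.5810 W = 559.3036 kW

559.3036 kW


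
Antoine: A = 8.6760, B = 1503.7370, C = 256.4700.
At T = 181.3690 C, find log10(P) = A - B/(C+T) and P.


C+T = 437.8390
B/(C+T) = 3.4345
log10(P) = 8.6760 - 3.4345 = 5.2415
P = 10^5.2415 = 174400.6370 mmHg

174400.6370 mmHg


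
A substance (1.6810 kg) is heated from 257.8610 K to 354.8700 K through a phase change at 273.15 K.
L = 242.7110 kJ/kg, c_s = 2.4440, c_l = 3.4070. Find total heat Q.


Q1 (sensible, solid) = 1.6810 * 2.4440 * 15.2890 = 62.8128 kJ
Q2 (latent) = 1.6810 * 242.7110 = 407.9972 kJ
Q3 (sensible, liquid) = 1.6810 * 3.4070 * 81.7200 = 468.0241 kJ
Q_total = 938.8341 kJ

938.8341 kJ


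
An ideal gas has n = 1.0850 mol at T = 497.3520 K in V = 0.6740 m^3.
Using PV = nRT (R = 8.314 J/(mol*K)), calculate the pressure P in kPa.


P = nRT/V = 1.0850 * 8.314 * 497.3520 / 0.6740
= 4486.4582 / 0.6740 = 6656.4662 Pa = 6.6565 kPa

6.6565 kPa


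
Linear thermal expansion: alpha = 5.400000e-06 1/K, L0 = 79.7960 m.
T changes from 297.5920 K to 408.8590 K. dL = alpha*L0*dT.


dT = 111.2670 K
dL = 5.400000e-06 * 79.7960 * 111.2670 = 0.047945 m
L_final = 79.843945 m

dL = 0.047945 m


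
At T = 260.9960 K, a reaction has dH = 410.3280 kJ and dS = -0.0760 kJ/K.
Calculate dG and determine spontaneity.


T*dS = 260.9960 * -0.0760 = -19.8357 kJ
dG = 410.3280 + 19.8357 = 430.1637 kJ (non-spontaneous)

dG = 430.1637 kJ, non-spontaneous


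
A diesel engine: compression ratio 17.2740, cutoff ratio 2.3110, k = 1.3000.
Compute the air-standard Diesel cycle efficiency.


r^(k-1) = 2.3508
rc^k = 2.9713
eta = 0.5080 = 50.7984%

50.7984%


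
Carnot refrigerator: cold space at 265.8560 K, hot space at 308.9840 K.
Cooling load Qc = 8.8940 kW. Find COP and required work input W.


COP = 265.8560 / 43.1280 = 6.1643
W = 8.8940 / 6.1643 = 1.4428 kW

COP = 6.1643, W = 1.4428 kW


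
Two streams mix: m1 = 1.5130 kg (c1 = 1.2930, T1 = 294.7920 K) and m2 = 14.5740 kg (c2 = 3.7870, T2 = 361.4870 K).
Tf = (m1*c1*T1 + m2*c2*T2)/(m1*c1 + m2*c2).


num = 20527.8000
den = 57.1480
Tf = 359.2039 K

359.2039 K


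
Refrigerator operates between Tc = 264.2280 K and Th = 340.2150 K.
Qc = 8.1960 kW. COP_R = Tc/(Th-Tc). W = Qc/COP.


COP = 264.2280 / 75.9870 = 3.4773
W = 8.1960 / 3.4773 = 2.3570 kW

COP = 3.4773, W = 2.3570 kW


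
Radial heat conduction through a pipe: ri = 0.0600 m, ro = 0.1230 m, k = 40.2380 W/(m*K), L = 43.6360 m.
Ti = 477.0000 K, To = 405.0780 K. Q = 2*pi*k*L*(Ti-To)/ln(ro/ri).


dT = 71.9220 K
ln(ro/ri) = 0.7178
Q = 2*pi*40.2380*43.6360*71.9220 / 0.7178 = 1105338.7969 W

1105338.7969 W


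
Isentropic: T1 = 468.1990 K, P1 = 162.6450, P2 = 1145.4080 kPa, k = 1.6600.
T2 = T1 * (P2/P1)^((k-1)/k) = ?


(k-1)/k = 0.3976
(P2/P1)^exp = 2.1729
T2 = 468.1990 * 2.1729 = 1017.3622 K

1017.3622 K


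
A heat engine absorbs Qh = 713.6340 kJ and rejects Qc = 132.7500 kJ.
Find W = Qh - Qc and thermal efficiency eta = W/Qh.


W = 713.6340 - 132.7500 = 580.8840 kJ
eta = 580.8840 / 713.6340 = 0.8140 = 81.3980%

W = 580.8840 kJ, eta = 81.3980%


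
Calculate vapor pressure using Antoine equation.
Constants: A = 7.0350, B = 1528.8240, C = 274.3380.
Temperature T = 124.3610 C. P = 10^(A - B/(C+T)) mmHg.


C+T = 398.6990
B/(C+T) = 3.8345
log10(P) = 7.0350 - 3.8345 = 3.2005
P = 10^3.2005 = 1586.6027 mmHg

1586.6027 mmHg


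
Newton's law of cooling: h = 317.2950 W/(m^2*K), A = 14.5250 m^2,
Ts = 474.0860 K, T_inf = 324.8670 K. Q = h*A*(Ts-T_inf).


dT = 149.2190 K
Q = 317.2950 * 14.5250 * 149.2190 = 687707.0788 W

687707.0788 W


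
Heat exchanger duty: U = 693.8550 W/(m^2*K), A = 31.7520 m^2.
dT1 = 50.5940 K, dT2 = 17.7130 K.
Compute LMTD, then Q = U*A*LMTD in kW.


LMTD = 31.3291 K
Q = 693.8550 * 31.7520 * 31.3291 = 690221.1250 W = 690.2211 kW

690.2211 kW


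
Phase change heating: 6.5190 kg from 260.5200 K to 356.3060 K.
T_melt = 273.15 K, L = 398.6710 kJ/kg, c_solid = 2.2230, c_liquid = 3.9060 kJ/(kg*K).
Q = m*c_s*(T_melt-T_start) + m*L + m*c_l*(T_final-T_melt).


Q1 (sensible, solid) = 6.5190 * 2.2230 * 12.6300 = 183.0306 kJ
Q2 (latent) = 6.5190 * 398.6710 = 2598.9362 kJ
Q3 (sensible, liquid) = 6.5190 * 3.9060 * 83.1560 = 2117.4190 kJ
Q_total = 4899.3859 kJ

4899.3859 kJ
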